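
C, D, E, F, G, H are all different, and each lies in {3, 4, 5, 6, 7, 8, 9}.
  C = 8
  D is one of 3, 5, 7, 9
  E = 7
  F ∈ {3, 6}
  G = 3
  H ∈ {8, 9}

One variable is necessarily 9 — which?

C's domain is down to {8}, so C = 8. Eliminate 8 elsewhere: H.
So 9 goes to H.

H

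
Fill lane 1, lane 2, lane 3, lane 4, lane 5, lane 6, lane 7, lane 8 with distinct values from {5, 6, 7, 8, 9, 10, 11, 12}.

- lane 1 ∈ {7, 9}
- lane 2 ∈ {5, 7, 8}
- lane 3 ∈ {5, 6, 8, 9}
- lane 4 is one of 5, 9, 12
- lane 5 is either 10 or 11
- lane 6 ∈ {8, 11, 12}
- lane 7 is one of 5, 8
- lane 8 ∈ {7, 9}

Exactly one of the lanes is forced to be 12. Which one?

lane 4

Among the 8 variables, 6 fits only lane 3 (and all 8 values in {5, 6, 7, 8, 9, 10, 11, 12} must be used), so lane 3 = 6.
The 7 still-open variables draw from only 7 values {5, 7, 8, 9, 10, 11, 12}, so each is used; only lane 5 can be 10, hence lane 5 = 10.
The 6 still-open variables draw from only 6 values {5, 7, 8, 9, 11, 12}, so each is used; only lane 6 can be 11, hence lane 6 = 11.
Among the 5 still-open variables, 12 fits only lane 4 (and all 5 values in {5, 7, 8, 9, 12} must be used), so lane 4 = 12.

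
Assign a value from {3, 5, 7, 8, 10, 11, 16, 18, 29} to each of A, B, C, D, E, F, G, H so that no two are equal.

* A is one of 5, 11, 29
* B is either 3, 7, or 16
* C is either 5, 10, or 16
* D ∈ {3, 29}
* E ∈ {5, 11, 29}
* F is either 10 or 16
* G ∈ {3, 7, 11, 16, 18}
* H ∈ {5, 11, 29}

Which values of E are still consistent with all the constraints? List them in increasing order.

The 8 variables draw from only 8 values {3, 5, 7, 10, 11, 16, 18, 29}, so each is used; only G can be 18, hence G = 18.
The 7 still-open variables together cover exactly {3, 5, 7, 10, 11, 16, 29} — 7 values for 7 variables — and 7 appears only in B's list, so B = 7.
The 6 still-open variables together cover exactly {3, 5, 10, 11, 16, 29} — 6 values for 6 variables — and 3 appears only in D's list, so D = 3.
A, E, H share exactly the 3 values {5, 11, 29}; by pigeonhole those values go to them, so strike 5, 11, 29 from C.
No further eliminations apply; E can still be any of 5, 11, 29.

5, 11, 29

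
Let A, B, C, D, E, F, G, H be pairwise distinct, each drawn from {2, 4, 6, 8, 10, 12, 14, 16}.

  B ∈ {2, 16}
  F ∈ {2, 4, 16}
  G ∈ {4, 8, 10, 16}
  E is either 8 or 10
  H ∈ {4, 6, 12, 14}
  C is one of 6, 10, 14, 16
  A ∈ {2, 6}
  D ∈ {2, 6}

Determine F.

4

Among the 8 variables, 12 fits only H (and all 8 values in {2, 4, 6, 8, 10, 12, 14, 16} must be used), so H = 12.
Among the 7 still-open variables, 14 fits only C (and all 7 values in {2, 4, 6, 8, 10, 14, 16} must be used), so C = 14.
A and D share exactly the 2 values {2, 6}; by pigeonhole those values go to them, so strike 2, 6 from B, F.
B's domain is down to {16}, so B = 16. Strike 16 from F, G.
So F = 4.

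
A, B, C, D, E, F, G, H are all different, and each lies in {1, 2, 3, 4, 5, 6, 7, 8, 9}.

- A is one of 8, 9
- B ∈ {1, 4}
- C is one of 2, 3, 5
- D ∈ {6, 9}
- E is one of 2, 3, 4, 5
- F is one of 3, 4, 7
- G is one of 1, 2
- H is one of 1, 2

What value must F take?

G and H share exactly the 2 values {1, 2}; by pigeonhole those values go to them, so strike 1, 2 from B, C, E.
B must be 4 (only option left). Remove 4 from E, F.
C and E share exactly the 2 values {3, 5}; by pigeonhole those values go to them, so strike 3, 5 from F.
So F = 7.

7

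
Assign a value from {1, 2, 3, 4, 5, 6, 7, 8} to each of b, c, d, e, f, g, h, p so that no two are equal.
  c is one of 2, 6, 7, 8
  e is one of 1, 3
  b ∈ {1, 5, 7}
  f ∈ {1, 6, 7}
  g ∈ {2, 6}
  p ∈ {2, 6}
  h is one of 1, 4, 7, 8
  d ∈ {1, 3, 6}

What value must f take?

7

Among the 8 variables, 4 fits only h (and all 8 values in {1, 2, 3, 4, 5, 6, 7, 8} must be used), so h = 4.
The 7 still-open variables draw from only 7 values {1, 2, 3, 5, 6, 7, 8}, so each is used; only b can be 5, hence b = 5.
The 6 still-open variables draw from only 6 values {1, 2, 3, 6, 7, 8}, so each is used; only c can be 8, hence c = 8.
The 5 still-open variables together cover exactly {1, 2, 3, 6, 7} — 5 values for 5 variables — and 7 appears only in f's list, so f = 7.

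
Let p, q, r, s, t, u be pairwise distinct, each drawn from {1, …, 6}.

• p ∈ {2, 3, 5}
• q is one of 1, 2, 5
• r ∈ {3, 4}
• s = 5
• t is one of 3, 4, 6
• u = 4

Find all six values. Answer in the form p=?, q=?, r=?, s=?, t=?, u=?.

p=2, q=1, r=3, s=5, t=6, u=4

s has just one choice, so s = 5. Eliminate 5 elsewhere: p, q.
That leaves u = 4. Remove 4 from r, t.
r must be 3 (only option left). Eliminate 3 elsewhere: p, t.
t's domain is down to {6}, so t = 6.
p has just one choice, so p = 2. Strike 2 from q.
q's domain is down to {1}, so q = 1.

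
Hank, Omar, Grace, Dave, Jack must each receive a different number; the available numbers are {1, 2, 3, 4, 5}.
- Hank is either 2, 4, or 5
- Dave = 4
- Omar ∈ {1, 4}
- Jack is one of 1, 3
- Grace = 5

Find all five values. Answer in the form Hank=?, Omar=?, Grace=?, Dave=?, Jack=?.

Grace must be 5 (only option left). So Hank can't be 5.
Dave has just one choice, so Dave = 4. Strike 4 from Hank, Omar.
Hank has just one choice, so Hank = 2.
Omar has just one choice, so Omar = 1. So Jack can't be 1.
Jack must be 3 (only option left).

Hank=2, Omar=1, Grace=5, Dave=4, Jack=3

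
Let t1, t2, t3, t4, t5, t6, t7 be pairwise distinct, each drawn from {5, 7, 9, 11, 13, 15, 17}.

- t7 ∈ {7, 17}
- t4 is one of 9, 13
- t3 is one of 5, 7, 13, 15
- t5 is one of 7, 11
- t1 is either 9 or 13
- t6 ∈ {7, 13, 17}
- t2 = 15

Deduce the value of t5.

11

t2's domain is down to {15}, so t2 = 15. So t3 can't be 15.
Among the 6 still-open variables, 5 fits only t3 (and all 6 values in {5, 7, 9, 11, 13, 17} must be used), so t3 = 5.
The 5 still-open variables draw from only 5 values {7, 9, 11, 13, 17}, so each is used; only t5 can be 11, hence t5 = 11.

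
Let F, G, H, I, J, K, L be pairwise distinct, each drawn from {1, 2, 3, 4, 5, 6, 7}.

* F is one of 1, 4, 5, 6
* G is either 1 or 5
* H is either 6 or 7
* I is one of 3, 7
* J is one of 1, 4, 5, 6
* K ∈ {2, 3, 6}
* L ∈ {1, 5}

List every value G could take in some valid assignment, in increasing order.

1, 5

Among the 7 variables, 2 fits only K (and all 7 values in {1, 2, 3, 4, 5, 6, 7} must be used), so K = 2.
The 6 still-open variables draw from only 6 values {1, 3, 4, 5, 6, 7}, so each is used; only I can be 3, hence I = 3.
The 5 still-open variables draw from only 5 values {1, 4, 5, 6, 7}, so each is used; only H can be 7, hence H = 7.
G and L share exactly the 2 values {1, 5}; by pigeonhole those values go to them, so strike 1, 5 from F, J.
No further eliminations apply; G can still be any of 1, 5.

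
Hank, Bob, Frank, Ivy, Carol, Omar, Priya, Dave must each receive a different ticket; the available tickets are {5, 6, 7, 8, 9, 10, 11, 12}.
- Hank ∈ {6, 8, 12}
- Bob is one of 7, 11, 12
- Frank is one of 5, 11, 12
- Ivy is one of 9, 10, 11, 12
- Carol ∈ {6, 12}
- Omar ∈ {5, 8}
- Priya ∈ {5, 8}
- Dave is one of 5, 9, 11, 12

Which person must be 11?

Frank

The 8 variables together cover exactly {5, 6, 7, 8, 9, 10, 11, 12} — 8 values for 8 variables — and 7 appears only in Bob's list, so Bob = 7.
Among the 7 still-open variables, 10 fits only Ivy (and all 7 values in {5, 6, 8, 9, 10, 11, 12} must be used), so Ivy = 10.
Among the 6 still-open variables, 9 fits only Dave (and all 6 values in {5, 6, 8, 9, 11, 12} must be used), so Dave = 9.
The 5 still-open variables draw from only 5 values {5, 6, 8, 11, 12}, so each is used; only Frank can be 11, hence Frank = 11.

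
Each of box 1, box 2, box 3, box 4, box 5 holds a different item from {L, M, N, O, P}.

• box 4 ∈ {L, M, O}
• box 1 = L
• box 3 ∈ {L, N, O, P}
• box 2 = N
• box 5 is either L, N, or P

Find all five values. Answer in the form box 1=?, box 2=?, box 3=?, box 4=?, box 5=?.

box 1=L, box 2=N, box 3=O, box 4=M, box 5=P

box 1's domain is down to {L}, so box 1 = L. Remove L from box 3, box 4, box 5.
box 2 must be N (only option left). Remove N from box 3, box 5.
box 5 has just one choice, so box 5 = P. Eliminate P elsewhere: box 3.
box 3 must be O (only option left). Strike O from box 4.
box 4 has just one choice, so box 4 = M.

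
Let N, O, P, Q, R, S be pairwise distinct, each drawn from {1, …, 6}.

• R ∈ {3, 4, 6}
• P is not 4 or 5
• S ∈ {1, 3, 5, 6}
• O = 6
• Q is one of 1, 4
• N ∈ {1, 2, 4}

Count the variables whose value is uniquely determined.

O has just one choice, so O = 6. Strike 6 from P, R, S.
The 5 still-open variables draw from only 5 values {1, 2, 3, 4, 5}, so each is used; only S can be 5, hence S = 5.
Determined: O=6, S=5. The other variables each still have more than one consistent value. That makes 2.

2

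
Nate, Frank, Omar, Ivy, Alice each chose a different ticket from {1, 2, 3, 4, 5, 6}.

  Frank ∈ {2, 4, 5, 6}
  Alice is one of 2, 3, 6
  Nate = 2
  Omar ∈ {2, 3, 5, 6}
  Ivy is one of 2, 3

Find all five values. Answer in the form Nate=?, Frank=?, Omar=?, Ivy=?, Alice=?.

Nate must be 2 (only option left). Eliminate 2 elsewhere: Frank, Omar, Ivy, Alice.
Ivy's domain is down to {3}, so Ivy = 3. Strike 3 from Omar, Alice.
That leaves Alice = 6. Remove 6 from Frank, Omar.
Omar must be 5 (only option left). So Frank can't be 5.
Frank must be 4 (only option left).

Nate=2, Frank=4, Omar=5, Ivy=3, Alice=6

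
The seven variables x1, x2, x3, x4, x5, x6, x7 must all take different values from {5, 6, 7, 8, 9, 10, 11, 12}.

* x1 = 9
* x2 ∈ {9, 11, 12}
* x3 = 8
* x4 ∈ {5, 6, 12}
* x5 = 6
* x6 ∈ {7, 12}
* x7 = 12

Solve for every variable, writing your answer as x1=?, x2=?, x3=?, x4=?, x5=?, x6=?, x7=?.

x1's domain is down to {9}, so x1 = 9. Remove 9 from x2.
x3 has just one choice, so x3 = 8.
That leaves x5 = 6. Remove 6 from x4.
x7's domain is down to {12}, so x7 = 12. So x2, x4, x6 can't be 12.
That leaves x2 = 11.
x4's domain is down to {5}, so x4 = 5.
x6 has just one choice, so x6 = 7.

x1=9, x2=11, x3=8, x4=5, x5=6, x6=7, x7=12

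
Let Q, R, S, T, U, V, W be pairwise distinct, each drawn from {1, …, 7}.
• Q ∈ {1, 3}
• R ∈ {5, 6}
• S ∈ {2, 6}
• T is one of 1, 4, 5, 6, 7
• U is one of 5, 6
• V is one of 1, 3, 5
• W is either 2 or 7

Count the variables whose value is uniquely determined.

Among the 7 variables, 4 fits only T (and all 7 values in {1, 2, 3, 4, 5, 6, 7} must be used), so T = 4.
Among the 6 still-open variables, 7 fits only W (and all 6 values in {1, 2, 3, 5, 6, 7} must be used), so W = 7.
The 5 still-open variables draw from only 5 values {1, 2, 3, 5, 6}, so each is used; only S can be 2, hence S = 2.
The 2 variables R and U are confined to {5, 6}, which locks those values in; drop them from V.
Determined: S=2, T=4, W=7. The other variables each still have more than one consistent value. That makes 3.

3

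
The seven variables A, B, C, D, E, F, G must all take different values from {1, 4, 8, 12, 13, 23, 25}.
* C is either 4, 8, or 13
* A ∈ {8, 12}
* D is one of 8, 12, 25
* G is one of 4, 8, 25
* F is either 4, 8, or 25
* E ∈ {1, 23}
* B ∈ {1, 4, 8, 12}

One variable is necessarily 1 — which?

Among the 7 variables, 13 fits only C (and all 7 values in {1, 4, 8, 12, 13, 23, 25} must be used), so C = 13.
The 6 still-open variables draw from only 6 values {1, 4, 8, 12, 23, 25}, so each is used; only E can be 23, hence E = 23.
Among the 5 still-open variables, 1 fits only B (and all 5 values in {1, 4, 8, 12, 25} must be used), so B = 1.

B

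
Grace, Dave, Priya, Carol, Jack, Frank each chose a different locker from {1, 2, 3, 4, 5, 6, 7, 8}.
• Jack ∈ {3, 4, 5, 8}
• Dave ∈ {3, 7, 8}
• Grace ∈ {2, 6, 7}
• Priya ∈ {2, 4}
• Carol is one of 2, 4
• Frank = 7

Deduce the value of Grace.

Frank's domain is down to {7}, so Frank = 7. So Grace, Dave can't be 7.
The 2 variables Priya and Carol are confined to {2, 4}, which locks those values in; drop them from Grace, Jack.
So Grace = 6.

6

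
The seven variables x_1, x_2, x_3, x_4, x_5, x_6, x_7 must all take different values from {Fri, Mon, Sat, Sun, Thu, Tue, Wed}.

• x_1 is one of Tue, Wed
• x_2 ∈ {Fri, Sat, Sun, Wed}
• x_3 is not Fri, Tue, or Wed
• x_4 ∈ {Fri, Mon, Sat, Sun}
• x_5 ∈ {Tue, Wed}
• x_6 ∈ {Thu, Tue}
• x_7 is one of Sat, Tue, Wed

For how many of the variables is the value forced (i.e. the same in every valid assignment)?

x_1 and x_5 share exactly the 2 values {Tue, Wed}; by pigeonhole those values go to them, so strike Tue, Wed from x_2, x_6, x_7.
x_6's domain is down to {Thu}, so x_6 = Thu. So x_3 can't be Thu.
x_7 must be Sat (only option left). Strike Sat from x_2, x_3, x_4.
Determined: x_6=Thu, x_7=Sat. The other variables each still have more than one consistent value. That makes 2.

2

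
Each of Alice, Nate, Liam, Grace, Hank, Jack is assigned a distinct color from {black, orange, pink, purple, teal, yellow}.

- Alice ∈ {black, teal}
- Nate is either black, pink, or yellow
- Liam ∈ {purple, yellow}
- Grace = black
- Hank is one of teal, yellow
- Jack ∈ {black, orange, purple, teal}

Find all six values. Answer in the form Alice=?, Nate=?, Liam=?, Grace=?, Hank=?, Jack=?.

Grace has just one choice, so Grace = black. Eliminate black elsewhere: Alice, Nate, Jack.
That leaves Alice = teal. Eliminate teal elsewhere: Hank, Jack.
Hank's domain is down to {yellow}, so Hank = yellow. Remove yellow from Nate, Liam.
That leaves Nate = pink.
Liam must be purple (only option left). So Jack can't be purple.
Jack must be orange (only option left).

Alice=teal, Nate=pink, Liam=purple, Grace=black, Hank=yellow, Jack=orange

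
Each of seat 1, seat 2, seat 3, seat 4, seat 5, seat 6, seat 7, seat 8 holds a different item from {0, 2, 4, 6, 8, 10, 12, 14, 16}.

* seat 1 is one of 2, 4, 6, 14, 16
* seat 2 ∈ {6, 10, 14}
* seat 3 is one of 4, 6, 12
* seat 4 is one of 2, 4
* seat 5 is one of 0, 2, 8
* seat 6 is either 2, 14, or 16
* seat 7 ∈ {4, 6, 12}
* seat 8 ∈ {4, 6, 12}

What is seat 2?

The 3 variables seat 3, seat 7, seat 8 are confined to {4, 6, 12}, which locks those values in; drop them from seat 1, seat 2, seat 4.
seat 4 has just one choice, so seat 4 = 2. Remove 2 from seat 1, seat 5, seat 6.
seat 1 and seat 6 share exactly the 2 values {14, 16}; by pigeonhole those values go to them, so strike 14, 16 from seat 2.
So seat 2 = 10.

10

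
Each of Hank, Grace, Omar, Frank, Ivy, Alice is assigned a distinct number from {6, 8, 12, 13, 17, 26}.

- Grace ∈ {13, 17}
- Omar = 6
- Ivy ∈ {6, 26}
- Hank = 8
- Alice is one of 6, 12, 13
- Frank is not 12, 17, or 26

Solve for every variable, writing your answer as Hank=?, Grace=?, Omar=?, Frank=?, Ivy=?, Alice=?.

Hank's domain is down to {8}, so Hank = 8. Remove 8 from Frank.
Omar has just one choice, so Omar = 6. So Frank, Ivy, Alice can't be 6.
Frank's domain is down to {13}, so Frank = 13. Strike 13 from Grace, Alice.
Ivy must be 26 (only option left).
That leaves Alice = 12.
Grace has just one choice, so Grace = 17.

Hank=8, Grace=17, Omar=6, Frank=13, Ivy=26, Alice=12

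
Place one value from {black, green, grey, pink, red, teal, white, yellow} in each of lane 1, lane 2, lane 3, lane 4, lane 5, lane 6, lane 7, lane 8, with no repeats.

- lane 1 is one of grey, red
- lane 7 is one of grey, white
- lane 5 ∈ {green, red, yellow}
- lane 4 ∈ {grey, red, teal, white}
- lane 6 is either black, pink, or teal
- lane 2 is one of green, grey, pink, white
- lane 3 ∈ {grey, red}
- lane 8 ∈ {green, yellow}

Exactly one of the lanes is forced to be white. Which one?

The 8 variables draw from only 8 values {black, green, grey, pink, red, teal, white, yellow}, so each is used; only lane 6 can be black, hence lane 6 = black.
Among the 7 still-open variables, pink fits only lane 2 (and all 7 values in {green, grey, pink, red, teal, white, yellow} must be used), so lane 2 = pink.
The 6 still-open variables together cover exactly {green, grey, red, teal, white, yellow} — 6 values for 6 variables — and teal appears only in lane 4's list, so lane 4 = teal.
The 5 still-open variables draw from only 5 values {green, grey, red, white, yellow}, so each is used; only lane 7 can be white, hence lane 7 = white.

lane 7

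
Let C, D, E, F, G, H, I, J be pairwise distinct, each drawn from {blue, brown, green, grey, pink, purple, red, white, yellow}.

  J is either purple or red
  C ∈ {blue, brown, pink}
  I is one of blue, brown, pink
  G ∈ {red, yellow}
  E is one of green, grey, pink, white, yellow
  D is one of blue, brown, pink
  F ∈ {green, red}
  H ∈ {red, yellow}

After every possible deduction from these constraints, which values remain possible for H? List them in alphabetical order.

G and H between them cover only {red, yellow} — a naked pair. Remove those values from E, F, J.
F has just one choice, so F = green. So E can't be green.
J has just one choice, so J = purple.
C, D, I share exactly the 3 values {blue, brown, pink}; by pigeonhole those values go to them, so strike blue, brown, pink from E.
No further eliminations apply; H can still be any of red, yellow.

red, yellow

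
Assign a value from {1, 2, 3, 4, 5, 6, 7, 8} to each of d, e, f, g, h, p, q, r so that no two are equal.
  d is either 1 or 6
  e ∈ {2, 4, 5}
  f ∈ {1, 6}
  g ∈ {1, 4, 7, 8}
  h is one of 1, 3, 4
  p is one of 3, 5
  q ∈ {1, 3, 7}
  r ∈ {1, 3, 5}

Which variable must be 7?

q

The 8 variables draw from only 8 values {1, 2, 3, 4, 5, 6, 7, 8}, so each is used; only e can be 2, hence e = 2.
Among the 7 still-open variables, 8 fits only g (and all 7 values in {1, 3, 4, 5, 6, 7, 8} must be used), so g = 8.
Among the 6 still-open variables, 4 fits only h (and all 6 values in {1, 3, 4, 5, 6, 7} must be used), so h = 4.
Among the 5 still-open variables, 7 fits only q (and all 5 values in {1, 3, 5, 6, 7} must be used), so q = 7.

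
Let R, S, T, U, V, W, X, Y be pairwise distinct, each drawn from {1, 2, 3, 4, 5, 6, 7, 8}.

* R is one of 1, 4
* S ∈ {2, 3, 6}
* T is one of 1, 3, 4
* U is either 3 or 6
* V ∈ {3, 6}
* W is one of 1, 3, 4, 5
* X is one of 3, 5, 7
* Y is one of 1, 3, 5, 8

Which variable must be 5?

W

The 8 variables draw from only 8 values {1, 2, 3, 4, 5, 6, 7, 8}, so each is used; only S can be 2, hence S = 2.
Among the 7 still-open variables, 7 fits only X (and all 7 values in {1, 3, 4, 5, 6, 7, 8} must be used), so X = 7.
Among the 6 still-open variables, 8 fits only Y (and all 6 values in {1, 3, 4, 5, 6, 8} must be used), so Y = 8.
The 5 still-open variables draw from only 5 values {1, 3, 4, 5, 6}, so each is used; only W can be 5, hence W = 5.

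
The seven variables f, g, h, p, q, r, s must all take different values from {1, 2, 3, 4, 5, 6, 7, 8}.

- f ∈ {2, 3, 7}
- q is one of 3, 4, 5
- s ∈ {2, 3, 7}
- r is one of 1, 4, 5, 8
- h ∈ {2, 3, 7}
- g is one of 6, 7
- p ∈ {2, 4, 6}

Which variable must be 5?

q

The 3 variables f, h, s are confined to {2, 3, 7}, which locks those values in; drop them from g, p, q.
g must be 6 (only option left). Remove 6 from p.
p has just one choice, so p = 4. Eliminate 4 elsewhere: q, r.
So 5 goes to q.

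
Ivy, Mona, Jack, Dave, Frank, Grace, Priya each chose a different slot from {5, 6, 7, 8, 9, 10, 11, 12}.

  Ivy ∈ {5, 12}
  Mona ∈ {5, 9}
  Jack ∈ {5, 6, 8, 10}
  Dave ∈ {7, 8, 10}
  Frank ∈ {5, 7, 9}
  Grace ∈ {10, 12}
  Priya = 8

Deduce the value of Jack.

Priya's domain is down to {8}, so Priya = 8. Strike 8 from Jack, Dave.
The 6 still-open variables draw from only 6 values {5, 6, 7, 9, 10, 12}, so each is used; only Jack can be 6, hence Jack = 6.

6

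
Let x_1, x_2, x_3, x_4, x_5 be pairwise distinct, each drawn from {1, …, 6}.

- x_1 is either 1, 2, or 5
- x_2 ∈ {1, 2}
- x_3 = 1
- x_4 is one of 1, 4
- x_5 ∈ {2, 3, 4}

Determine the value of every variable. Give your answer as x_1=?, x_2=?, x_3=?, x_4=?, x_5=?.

x_3 has just one choice, so x_3 = 1. So x_1, x_2, x_4 can't be 1.
x_4's domain is down to {4}, so x_4 = 4. Eliminate 4 elsewhere: x_5.
x_2's domain is down to {2}, so x_2 = 2. Remove 2 from x_1, x_5.
x_5 must be 3 (only option left).
That leaves x_1 = 5.

x_1=5, x_2=2, x_3=1, x_4=4, x_5=3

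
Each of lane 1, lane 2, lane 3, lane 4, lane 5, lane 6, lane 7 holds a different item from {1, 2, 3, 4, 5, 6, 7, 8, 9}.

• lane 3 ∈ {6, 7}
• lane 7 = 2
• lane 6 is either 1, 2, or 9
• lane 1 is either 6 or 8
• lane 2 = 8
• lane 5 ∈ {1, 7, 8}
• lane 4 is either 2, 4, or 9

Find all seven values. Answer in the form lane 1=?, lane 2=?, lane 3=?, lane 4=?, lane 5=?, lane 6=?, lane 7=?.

lane 1=6, lane 2=8, lane 3=7, lane 4=4, lane 5=1, lane 6=9, lane 7=2

lane 2 has just one choice, so lane 2 = 8. Eliminate 8 elsewhere: lane 1, lane 5.
lane 7 has just one choice, so lane 7 = 2. Remove 2 from lane 4, lane 6.
That leaves lane 1 = 6. Strike 6 from lane 3.
lane 3 must be 7 (only option left). Strike 7 from lane 5.
lane 5 must be 1 (only option left). Remove 1 from lane 6.
lane 6's domain is down to {9}, so lane 6 = 9. So lane 4 can't be 9.
lane 4's domain is down to {4}, so lane 4 = 4.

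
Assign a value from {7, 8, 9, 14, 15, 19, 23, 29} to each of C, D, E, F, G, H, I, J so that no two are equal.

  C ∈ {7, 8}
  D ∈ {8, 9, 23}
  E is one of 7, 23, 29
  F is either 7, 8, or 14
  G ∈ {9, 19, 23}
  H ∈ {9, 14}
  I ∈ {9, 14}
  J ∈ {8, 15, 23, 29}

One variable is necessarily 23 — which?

D

The 8 variables together cover exactly {7, 8, 9, 14, 15, 19, 23, 29} — 8 values for 8 variables — and 15 appears only in J's list, so J = 15.
The 7 still-open variables together cover exactly {7, 8, 9, 14, 19, 23, 29} — 7 values for 7 variables — and 19 appears only in G's list, so G = 19.
Among the 6 still-open variables, 29 fits only E (and all 6 values in {7, 8, 9, 14, 23, 29} must be used), so E = 29.
The 5 still-open variables draw from only 5 values {7, 8, 9, 14, 23}, so each is used; only D can be 23, hence D = 23.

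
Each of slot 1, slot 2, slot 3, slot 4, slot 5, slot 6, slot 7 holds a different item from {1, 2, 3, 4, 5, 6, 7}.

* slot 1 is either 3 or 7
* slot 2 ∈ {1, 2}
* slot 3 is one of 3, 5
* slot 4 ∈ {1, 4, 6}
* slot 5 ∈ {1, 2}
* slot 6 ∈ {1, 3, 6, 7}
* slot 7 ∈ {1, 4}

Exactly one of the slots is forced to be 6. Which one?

slot 4

The 7 variables draw from only 7 values {1, 2, 3, 4, 5, 6, 7}, so each is used; only slot 3 can be 5, hence slot 3 = 5.
slot 2 and slot 5 between them cover only {1, 2} — a naked pair. Remove those values from slot 4, slot 6, slot 7.
slot 7's domain is down to {4}, so slot 7 = 4. Eliminate 4 elsewhere: slot 4.
So 6 goes to slot 4.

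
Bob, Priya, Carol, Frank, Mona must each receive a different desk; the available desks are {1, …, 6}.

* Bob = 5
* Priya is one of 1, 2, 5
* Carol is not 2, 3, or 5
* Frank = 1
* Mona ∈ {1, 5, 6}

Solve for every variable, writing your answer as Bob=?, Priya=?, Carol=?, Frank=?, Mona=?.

Bob must be 5 (only option left). So Priya, Mona can't be 5.
Frank has just one choice, so Frank = 1. Strike 1 from Priya, Carol, Mona.
That leaves Mona = 6. Eliminate 6 elsewhere: Carol.
Priya's domain is down to {2}, so Priya = 2.
Carol has just one choice, so Carol = 4.

Bob=5, Priya=2, Carol=4, Frank=1, Mona=6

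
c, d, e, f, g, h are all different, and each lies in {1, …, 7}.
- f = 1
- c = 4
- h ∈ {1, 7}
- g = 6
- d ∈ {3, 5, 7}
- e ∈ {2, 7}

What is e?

2

c's domain is down to {4}, so c = 4.
f's domain is down to {1}, so f = 1. Strike 1 from h.
That leaves g = 6.
h's domain is down to {7}, so h = 7. Remove 7 from d, e.
So e = 2.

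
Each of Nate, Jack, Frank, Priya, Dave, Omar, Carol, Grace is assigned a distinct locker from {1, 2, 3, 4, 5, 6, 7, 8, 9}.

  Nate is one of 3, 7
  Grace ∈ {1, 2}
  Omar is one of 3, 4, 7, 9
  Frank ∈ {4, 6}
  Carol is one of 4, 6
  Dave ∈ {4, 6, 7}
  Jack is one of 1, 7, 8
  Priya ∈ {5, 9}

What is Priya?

5

The 2 variables Frank and Carol are confined to {4, 6}, which locks those values in; drop them from Dave, Omar.
That leaves Dave = 7. Eliminate 7 elsewhere: Nate, Jack, Omar.
Nate must be 3 (only option left). So Omar can't be 3.
Omar has just one choice, so Omar = 9. Eliminate 9 elsewhere: Priya.
So Priya = 5.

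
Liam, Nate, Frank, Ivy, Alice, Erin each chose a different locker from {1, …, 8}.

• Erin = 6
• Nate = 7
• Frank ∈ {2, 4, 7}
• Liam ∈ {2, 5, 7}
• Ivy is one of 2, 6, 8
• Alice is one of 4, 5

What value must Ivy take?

Nate's domain is down to {7}, so Nate = 7. Strike 7 from Liam, Frank.
Erin has just one choice, so Erin = 6. Eliminate 6 elsewhere: Ivy.
Among the 4 still-open variables, 8 fits only Ivy (and all 4 values in {2, 4, 5, 8} must be used), so Ivy = 8.

8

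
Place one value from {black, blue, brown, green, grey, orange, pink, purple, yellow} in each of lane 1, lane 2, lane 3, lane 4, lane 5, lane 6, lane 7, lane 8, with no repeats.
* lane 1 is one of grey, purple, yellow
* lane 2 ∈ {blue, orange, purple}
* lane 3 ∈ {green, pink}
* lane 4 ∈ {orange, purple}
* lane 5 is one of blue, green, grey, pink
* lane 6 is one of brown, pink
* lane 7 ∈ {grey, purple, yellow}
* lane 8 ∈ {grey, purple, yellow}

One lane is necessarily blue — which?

Among the 8 variables, brown fits only lane 6 (and all 8 values in {blue, brown, green, grey, orange, pink, purple, yellow} must be used), so lane 6 = brown.
The 3 variables lane 1, lane 7, lane 8 are confined to {grey, purple, yellow}, which locks those values in; drop them from lane 2, lane 4, lane 5.
lane 4 must be orange (only option left). Strike orange from lane 2.
So blue goes to lane 2.

lane 2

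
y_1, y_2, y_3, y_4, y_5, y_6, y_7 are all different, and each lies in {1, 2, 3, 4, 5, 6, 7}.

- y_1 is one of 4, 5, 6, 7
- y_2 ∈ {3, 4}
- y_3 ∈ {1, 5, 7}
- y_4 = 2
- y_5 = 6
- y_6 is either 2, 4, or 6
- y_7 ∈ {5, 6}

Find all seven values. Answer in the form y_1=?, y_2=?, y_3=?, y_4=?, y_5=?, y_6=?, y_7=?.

y_1=7, y_2=3, y_3=1, y_4=2, y_5=6, y_6=4, y_7=5

y_4's domain is down to {2}, so y_4 = 2. Strike 2 from y_6.
y_5's domain is down to {6}, so y_5 = 6. Eliminate 6 elsewhere: y_1, y_6, y_7.
y_6 has just one choice, so y_6 = 4. Remove 4 from y_1, y_2.
y_7 must be 5 (only option left). So y_1, y_3 can't be 5.
y_1 must be 7 (only option left). So y_3 can't be 7.
y_2 has just one choice, so y_2 = 3.
y_3 must be 1 (only option left).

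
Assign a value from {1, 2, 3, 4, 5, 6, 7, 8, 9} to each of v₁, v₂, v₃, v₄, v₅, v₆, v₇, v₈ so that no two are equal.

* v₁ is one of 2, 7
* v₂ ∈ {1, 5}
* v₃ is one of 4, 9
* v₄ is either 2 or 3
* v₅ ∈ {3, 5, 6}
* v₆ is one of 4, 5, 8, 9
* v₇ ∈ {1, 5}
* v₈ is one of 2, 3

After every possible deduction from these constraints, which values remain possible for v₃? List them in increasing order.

The 2 variables v₂ and v₇ are confined to {1, 5}, which locks those values in; drop them from v₅, v₆.
The 2 variables v₄ and v₈ are confined to {2, 3}, which locks those values in; drop them from v₁, v₅.
v₁'s domain is down to {7}, so v₁ = 7.
That leaves v₅ = 6.
No further eliminations apply; v₃ can still be any of 4, 9.

4, 9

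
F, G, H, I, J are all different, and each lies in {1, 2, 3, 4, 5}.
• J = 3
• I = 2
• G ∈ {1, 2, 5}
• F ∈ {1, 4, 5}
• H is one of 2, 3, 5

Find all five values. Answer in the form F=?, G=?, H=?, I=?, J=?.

I must be 2 (only option left). So G, H can't be 2.
J's domain is down to {3}, so J = 3. Remove 3 from H.
H must be 5 (only option left). Strike 5 from F, G.
G's domain is down to {1}, so G = 1. Strike 1 from F.
F has just one choice, so F = 4.

F=4, G=1, H=5, I=2, J=3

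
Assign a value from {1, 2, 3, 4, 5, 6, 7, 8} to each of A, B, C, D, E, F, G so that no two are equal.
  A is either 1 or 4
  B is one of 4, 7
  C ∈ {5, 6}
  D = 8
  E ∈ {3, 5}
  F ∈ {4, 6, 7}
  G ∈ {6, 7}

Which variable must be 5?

D has just one choice, so D = 8.
The 6 still-open variables draw from only 6 values {1, 3, 4, 5, 6, 7}, so each is used; only A can be 1, hence A = 1.
The 5 still-open variables draw from only 5 values {3, 4, 5, 6, 7}, so each is used; only E can be 3, hence E = 3.
Among the 4 still-open variables, 5 fits only C (and all 4 values in {4, 5, 6, 7} must be used), so C = 5.

C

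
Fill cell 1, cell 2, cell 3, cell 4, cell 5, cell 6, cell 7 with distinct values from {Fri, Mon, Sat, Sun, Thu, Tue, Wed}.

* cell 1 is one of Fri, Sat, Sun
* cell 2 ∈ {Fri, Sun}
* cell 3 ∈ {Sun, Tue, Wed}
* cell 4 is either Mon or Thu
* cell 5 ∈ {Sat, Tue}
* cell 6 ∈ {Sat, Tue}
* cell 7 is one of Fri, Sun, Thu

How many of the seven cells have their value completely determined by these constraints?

3

The 7 variables draw from only 7 values {Fri, Mon, Sat, Sun, Thu, Tue, Wed}, so each is used; only cell 4 can be Mon, hence cell 4 = Mon.
Among the 6 still-open variables, Thu fits only cell 7 (and all 6 values in {Fri, Sat, Sun, Thu, Tue, Wed} must be used), so cell 7 = Thu.
Among the 5 still-open variables, Wed fits only cell 3 (and all 5 values in {Fri, Sat, Sun, Tue, Wed} must be used), so cell 3 = Wed.
The 2 variables cell 5 and cell 6 are confined to {Sat, Tue}, which locks those values in; drop them from cell 1.
Determined: cell 3=Wed, cell 4=Mon, cell 7=Thu. The other cells each still have more than one consistent value. That makes 3.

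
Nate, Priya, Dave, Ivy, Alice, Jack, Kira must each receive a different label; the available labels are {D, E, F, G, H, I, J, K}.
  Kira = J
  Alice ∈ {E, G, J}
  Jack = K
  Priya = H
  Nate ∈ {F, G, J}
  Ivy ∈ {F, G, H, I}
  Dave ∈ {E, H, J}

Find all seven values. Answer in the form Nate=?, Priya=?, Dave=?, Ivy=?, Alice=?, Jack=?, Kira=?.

Priya's domain is down to {H}, so Priya = H. Strike H from Dave, Ivy.
Jack's domain is down to {K}, so Jack = K.
That leaves Kira = J. So Nate, Dave, Alice can't be J.
Dave has just one choice, so Dave = E. Remove E from Alice.
Alice has just one choice, so Alice = G. So Nate, Ivy can't be G.
Nate's domain is down to {F}, so Nate = F. Remove F from Ivy.
That leaves Ivy = I.

Nate=F, Priya=H, Dave=E, Ivy=I, Alice=G, Jack=K, Kira=J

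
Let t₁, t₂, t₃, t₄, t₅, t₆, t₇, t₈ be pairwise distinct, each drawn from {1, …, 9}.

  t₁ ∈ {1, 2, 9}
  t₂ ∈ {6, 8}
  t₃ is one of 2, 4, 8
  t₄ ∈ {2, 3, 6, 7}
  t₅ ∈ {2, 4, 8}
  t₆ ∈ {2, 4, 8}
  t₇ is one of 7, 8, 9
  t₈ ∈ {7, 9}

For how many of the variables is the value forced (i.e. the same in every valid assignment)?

The 8 variables draw from only 8 values {1, 2, 3, 4, 6, 7, 8, 9}, so each is used; only t₁ can be 1, hence t₁ = 1.
Among the 7 still-open variables, 3 fits only t₄ (and all 7 values in {2, 3, 4, 6, 7, 8, 9} must be used), so t₄ = 3.
The 6 still-open variables draw from only 6 values {2, 4, 6, 7, 8, 9}, so each is used; only t₂ can be 6, hence t₂ = 6.
t₃, t₅, t₆ share exactly the 3 values {2, 4, 8}; by pigeonhole those values go to them, so strike 2, 4, 8 from t₇.
Determined: t₁=1, t₂=6, t₄=3. The other variables each still have more than one consistent value. That makes 3.

3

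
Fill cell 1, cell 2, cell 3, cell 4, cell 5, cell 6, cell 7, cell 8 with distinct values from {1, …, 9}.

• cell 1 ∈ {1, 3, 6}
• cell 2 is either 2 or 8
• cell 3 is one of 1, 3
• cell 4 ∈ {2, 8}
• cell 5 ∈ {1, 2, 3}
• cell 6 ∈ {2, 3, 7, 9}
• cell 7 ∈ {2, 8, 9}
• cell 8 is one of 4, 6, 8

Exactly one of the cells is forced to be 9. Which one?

Among the 8 variables, 4 fits only cell 8 (and all 8 values in {1, 2, 3, 4, 6, 7, 8, 9} must be used), so cell 8 = 4.
Among the 7 still-open variables, 6 fits only cell 1 (and all 7 values in {1, 2, 3, 6, 7, 8, 9} must be used), so cell 1 = 6.
Among the 6 still-open variables, 7 fits only cell 6 (and all 6 values in {1, 2, 3, 7, 8, 9} must be used), so cell 6 = 7.
Among the 5 still-open variables, 9 fits only cell 7 (and all 5 values in {1, 2, 3, 8, 9} must be used), so cell 7 = 9.

cell 7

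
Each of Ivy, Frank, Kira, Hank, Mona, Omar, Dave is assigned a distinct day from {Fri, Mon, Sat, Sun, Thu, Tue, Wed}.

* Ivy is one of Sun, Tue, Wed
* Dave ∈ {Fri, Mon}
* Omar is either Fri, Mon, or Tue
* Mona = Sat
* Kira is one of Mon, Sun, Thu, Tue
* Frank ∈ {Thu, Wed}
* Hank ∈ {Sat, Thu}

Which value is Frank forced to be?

Wed

Mona's domain is down to {Sat}, so Mona = Sat. So Hank can't be Sat.
Hank's domain is down to {Thu}, so Hank = Thu. Eliminate Thu elsewhere: Frank, Kira.
So Frank = Wed.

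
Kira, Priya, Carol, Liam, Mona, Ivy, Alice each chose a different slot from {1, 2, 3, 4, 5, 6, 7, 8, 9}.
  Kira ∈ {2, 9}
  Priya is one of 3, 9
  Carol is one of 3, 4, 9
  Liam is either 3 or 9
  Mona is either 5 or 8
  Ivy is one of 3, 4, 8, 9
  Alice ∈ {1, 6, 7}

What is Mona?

5

Priya and Liam share exactly the 2 values {3, 9}; by pigeonhole those values go to them, so strike 3, 9 from Kira, Carol, Ivy.
Kira must be 2 (only option left).
That leaves Carol = 4. Remove 4 from Ivy.
Ivy's domain is down to {8}, so Ivy = 8. Remove 8 from Mona.
So Mona = 5.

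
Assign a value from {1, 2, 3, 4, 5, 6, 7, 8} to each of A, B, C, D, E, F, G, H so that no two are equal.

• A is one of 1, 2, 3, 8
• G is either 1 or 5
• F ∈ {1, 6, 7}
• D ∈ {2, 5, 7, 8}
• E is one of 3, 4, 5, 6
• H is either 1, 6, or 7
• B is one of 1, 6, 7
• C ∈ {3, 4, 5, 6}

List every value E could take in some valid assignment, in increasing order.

3, 4

B, F, H share exactly the 3 values {1, 6, 7}; by pigeonhole those values go to them, so strike 1, 6, 7 from A, C, D, E, G.
G must be 5 (only option left). So C, D, E can't be 5.
C and E between them cover only {3, 4} — a naked pair. Remove those values from A.
No further eliminations apply; E can still be any of 3, 4.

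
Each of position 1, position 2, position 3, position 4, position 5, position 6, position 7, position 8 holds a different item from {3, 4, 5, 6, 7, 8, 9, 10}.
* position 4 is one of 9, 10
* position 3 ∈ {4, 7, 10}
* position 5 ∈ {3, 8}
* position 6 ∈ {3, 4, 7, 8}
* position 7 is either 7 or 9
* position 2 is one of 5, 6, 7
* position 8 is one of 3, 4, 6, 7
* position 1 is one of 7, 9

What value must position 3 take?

4

Among the 8 variables, 5 fits only position 2 (and all 8 values in {3, 4, 5, 6, 7, 8, 9, 10} must be used), so position 2 = 5.
The 7 still-open variables together cover exactly {3, 4, 6, 7, 8, 9, 10} — 7 values for 7 variables — and 6 appears only in position 8's list, so position 8 = 6.
position 1 and position 7 between them cover only {7, 9} — a naked pair. Remove those values from position 3, position 4, position 6.
position 4 has just one choice, so position 4 = 10. Remove 10 from position 3.
So position 3 = 4.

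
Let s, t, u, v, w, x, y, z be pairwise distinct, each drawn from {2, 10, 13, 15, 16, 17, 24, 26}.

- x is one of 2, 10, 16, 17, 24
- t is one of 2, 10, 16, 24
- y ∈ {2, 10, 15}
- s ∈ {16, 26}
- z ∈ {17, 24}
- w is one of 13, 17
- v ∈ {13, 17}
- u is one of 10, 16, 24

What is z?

The 8 variables together cover exactly {2, 10, 13, 15, 16, 17, 24, 26} — 8 values for 8 variables — and 15 appears only in y's list, so y = 15.
The 7 still-open variables draw from only 7 values {2, 10, 13, 16, 17, 24, 26}, so each is used; only s can be 26, hence s = 26.
v and w share exactly the 2 values {13, 17}; by pigeonhole those values go to them, so strike 13, 17 from x, z.
So z = 24.

24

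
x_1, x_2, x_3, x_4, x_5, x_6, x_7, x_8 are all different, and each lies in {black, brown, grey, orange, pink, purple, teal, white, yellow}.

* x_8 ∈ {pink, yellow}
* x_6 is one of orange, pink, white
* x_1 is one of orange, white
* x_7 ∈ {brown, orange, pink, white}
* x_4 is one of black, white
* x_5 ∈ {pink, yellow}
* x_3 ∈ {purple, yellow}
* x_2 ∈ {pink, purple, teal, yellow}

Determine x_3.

Among the 8 variables, black fits only x_4 (and all 8 values in {black, brown, orange, pink, purple, teal, white, yellow} must be used), so x_4 = black.
The 7 still-open variables draw from only 7 values {brown, orange, pink, purple, teal, white, yellow}, so each is used; only x_7 can be brown, hence x_7 = brown.
The 6 still-open variables together cover exactly {orange, pink, purple, teal, white, yellow} — 6 values for 6 variables — and teal appears only in x_2's list, so x_2 = teal.
The 5 still-open variables draw from only 5 values {orange, pink, purple, white, yellow}, so each is used; only x_3 can be purple, hence x_3 = purple.

purple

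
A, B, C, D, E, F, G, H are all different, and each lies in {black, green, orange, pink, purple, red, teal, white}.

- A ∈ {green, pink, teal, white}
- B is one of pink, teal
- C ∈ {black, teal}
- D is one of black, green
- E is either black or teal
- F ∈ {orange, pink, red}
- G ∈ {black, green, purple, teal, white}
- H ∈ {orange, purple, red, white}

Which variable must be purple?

G

C and E between them cover only {black, teal} — a naked pair. Remove those values from A, B, D, G.
That leaves B = pink. Eliminate pink elsewhere: A, F.
D's domain is down to {green}, so D = green. Remove green from A, G.
A must be white (only option left). Strike white from G, H.
So purple goes to G.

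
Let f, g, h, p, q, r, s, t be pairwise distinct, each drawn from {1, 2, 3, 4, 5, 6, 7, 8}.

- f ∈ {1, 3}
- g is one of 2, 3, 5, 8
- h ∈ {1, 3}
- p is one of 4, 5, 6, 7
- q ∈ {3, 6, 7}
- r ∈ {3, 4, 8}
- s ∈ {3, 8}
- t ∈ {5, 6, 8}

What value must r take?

The 8 variables draw from only 8 values {1, 2, 3, 4, 5, 6, 7, 8}, so each is used; only g can be 2, hence g = 2.
f and h share exactly the 2 values {1, 3}; by pigeonhole those values go to them, so strike 1, 3 from q, r, s.
s must be 8 (only option left). So r, t can't be 8.
So r = 4.

4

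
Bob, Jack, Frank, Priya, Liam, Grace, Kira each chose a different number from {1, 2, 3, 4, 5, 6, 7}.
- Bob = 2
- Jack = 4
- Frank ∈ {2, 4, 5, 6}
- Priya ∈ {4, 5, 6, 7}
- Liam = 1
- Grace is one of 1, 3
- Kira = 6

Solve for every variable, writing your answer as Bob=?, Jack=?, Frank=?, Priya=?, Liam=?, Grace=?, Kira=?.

Bob has just one choice, so Bob = 2. Strike 2 from Frank.
Jack has just one choice, so Jack = 4. Strike 4 from Frank, Priya.
That leaves Liam = 1. Remove 1 from Grace.
That leaves Grace = 3.
Kira must be 6 (only option left). Strike 6 from Frank, Priya.
That leaves Frank = 5. Remove 5 from Priya.
Priya's domain is down to {7}, so Priya = 7.

Bob=2, Jack=4, Frank=5, Priya=7, Liam=1, Grace=3, Kira=6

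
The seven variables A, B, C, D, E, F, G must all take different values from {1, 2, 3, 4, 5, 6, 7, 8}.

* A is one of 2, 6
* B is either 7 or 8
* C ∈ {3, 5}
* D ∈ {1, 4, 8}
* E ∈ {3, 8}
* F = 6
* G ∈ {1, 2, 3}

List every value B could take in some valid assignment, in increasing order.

7, 8

F has just one choice, so F = 6. So A can't be 6.
A must be 2 (only option left). Eliminate 2 elsewhere: G.
No further eliminations apply; B can still be any of 7, 8.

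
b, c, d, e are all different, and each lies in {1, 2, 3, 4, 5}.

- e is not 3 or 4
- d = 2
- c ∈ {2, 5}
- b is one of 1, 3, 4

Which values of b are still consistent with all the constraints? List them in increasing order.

3, 4

d's domain is down to {2}, so d = 2. Eliminate 2 elsewhere: c, e.
That leaves c = 5. Eliminate 5 elsewhere: e.
That leaves e = 1. So b can't be 1.
No further eliminations apply; b can still be any of 3, 4.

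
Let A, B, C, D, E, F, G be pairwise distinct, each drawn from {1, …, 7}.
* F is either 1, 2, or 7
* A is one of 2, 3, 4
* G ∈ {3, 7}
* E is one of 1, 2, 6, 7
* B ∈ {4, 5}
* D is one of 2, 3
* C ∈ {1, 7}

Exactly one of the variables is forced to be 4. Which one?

A

Among the 7 variables, 5 fits only B (and all 7 values in {1, 2, 3, 4, 5, 6, 7} must be used), so B = 5.
Among the 6 still-open variables, 4 fits only A (and all 6 values in {1, 2, 3, 4, 6, 7} must be used), so A = 4.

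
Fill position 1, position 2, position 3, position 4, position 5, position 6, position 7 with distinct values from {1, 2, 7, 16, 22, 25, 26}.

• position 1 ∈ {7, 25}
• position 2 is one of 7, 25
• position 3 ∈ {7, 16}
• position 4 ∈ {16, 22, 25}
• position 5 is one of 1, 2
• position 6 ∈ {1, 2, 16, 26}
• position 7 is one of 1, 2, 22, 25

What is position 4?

22

Among the 7 variables, 26 fits only position 6 (and all 7 values in {1, 2, 7, 16, 22, 25, 26} must be used), so position 6 = 26.
The 2 variables position 1 and position 2 are confined to {7, 25}, which locks those values in; drop them from position 3, position 4, position 7.
That leaves position 3 = 16. Remove 16 from position 4.
So position 4 = 22.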